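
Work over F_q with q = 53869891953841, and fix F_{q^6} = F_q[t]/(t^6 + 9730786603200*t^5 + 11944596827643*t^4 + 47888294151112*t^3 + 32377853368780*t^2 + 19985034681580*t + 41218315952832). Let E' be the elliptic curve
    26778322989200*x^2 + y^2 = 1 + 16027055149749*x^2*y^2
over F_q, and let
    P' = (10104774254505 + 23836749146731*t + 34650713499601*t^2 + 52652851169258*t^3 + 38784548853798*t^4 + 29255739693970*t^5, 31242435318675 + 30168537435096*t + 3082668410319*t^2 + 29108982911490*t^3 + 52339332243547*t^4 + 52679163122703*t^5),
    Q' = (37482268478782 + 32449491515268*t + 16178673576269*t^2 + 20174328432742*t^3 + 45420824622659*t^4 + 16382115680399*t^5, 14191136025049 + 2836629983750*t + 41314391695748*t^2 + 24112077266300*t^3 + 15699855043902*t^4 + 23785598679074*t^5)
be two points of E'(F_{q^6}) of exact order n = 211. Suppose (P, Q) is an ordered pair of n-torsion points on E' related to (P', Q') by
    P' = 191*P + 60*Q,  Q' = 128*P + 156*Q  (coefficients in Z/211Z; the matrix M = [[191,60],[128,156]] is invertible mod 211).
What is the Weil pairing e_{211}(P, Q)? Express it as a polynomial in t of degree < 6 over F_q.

e_{211} is bilinear + alternating on E[211], so e_{211}(191*P + 60*Q, 128*P + 156*Q) = e_{211}(P,Q)^(191*156-60*128).
det(M) mod 211 = 172; its inverse in (Z/211)^* is 119 (check: 172*119 mod 211 = 1).
Edwards a_E,d_E -> Montgomery A=16809702812055,B=37610675256253 -> Weierstrass 794043488336,19190517554647 via alpha=16112545015465,beta=16155289948323.
Double-and-add over 11010011: 8-1 doublings, 5-1 additions; each step l_{T,T}/v_{2T} or l_{T,P'}/v at Q'+S for random S.
So e_{211}(P',Q') = 13375937951104 + 3344802046759*t + 49251067106543*t^2 + 10781387298740*t^3 + 23162068306852*t^4 + 35927924408106*t^5.
Thus e_{211}(P,Q) = 23892003356627 + 7213832802606*t + 7976959394776*t^2 + 45059497715315*t^3 + 22515623634336*t^4 + 35767071298079*t^5.

23892003356627 + 7213832802606*t + 7976959394776*t^2 + 45059497715315*t^3 + 22515623634336*t^4 + 35767071298079*t^5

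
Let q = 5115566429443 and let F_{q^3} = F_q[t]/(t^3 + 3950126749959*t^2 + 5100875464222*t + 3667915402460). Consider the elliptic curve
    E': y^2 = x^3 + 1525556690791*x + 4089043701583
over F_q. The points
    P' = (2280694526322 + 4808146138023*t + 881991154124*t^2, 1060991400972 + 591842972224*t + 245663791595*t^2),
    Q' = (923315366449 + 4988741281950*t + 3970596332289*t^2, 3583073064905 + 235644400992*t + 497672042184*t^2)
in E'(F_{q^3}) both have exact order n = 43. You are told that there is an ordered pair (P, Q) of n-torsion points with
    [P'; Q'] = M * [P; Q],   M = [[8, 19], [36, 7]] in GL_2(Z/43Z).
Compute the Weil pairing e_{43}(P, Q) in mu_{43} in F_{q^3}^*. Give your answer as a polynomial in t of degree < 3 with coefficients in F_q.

4592798397844 + 2566800691642*t + 104035814109*t^2

e_{43} is bilinear + alternating on E[43], so e_{43}(8*P + 19*Q, 36*P + 7*Q) = e_{43}(P,Q)^(8*7-19*36).
Inverting 17 mod 43: 38. Thus e_{43}(P,Q) = e(P',Q')^{38}.
6-bit Miller (101011) on E'/F_{5115566429443} with a'=1525556690791, b'=4089043701583: accumulate tangent/chord ratios at Q'+S and P'+S'.
The quotient is 5045902158442 + 2073459210369*t + 2847604799700*t^2.
Finally e_{43}(P,Q) = 4592798397844 + 2566800691642*t + 104035814109*t^2.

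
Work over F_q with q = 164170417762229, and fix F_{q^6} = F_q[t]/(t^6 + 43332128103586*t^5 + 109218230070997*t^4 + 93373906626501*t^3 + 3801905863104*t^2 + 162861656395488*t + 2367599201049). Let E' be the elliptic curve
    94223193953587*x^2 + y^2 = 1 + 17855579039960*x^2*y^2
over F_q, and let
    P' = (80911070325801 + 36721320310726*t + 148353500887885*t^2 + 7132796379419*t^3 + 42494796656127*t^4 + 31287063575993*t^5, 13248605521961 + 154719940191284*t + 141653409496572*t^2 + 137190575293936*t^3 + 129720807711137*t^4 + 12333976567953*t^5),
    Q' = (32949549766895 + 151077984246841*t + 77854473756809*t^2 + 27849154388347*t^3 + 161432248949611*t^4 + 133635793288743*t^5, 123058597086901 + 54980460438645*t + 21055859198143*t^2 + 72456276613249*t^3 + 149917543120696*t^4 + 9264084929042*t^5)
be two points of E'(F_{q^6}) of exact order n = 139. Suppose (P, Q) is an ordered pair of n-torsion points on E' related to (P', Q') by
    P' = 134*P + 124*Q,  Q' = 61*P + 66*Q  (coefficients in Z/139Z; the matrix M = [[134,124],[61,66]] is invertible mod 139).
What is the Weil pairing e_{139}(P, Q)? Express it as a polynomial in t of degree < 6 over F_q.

106409171567212 + 99110270943492*t + 97740483991635*t^2 + 10941458103061*t^3 + 45426037430215*t^4 + 8456107315830*t^5

e_{139}(aP+bQ,cP+dQ) = e_{139}(P,Q)^(ad-bc); with (a,b,c,d)=(134,124,61,66) this gives the det-139 law.
det M = 134*66 - 124*61 = 1280 = 29 (mod 139); 29^{-1} = 24 (mod 139).
Edwards a_E,d_E -> Montgomery A=75924167670050,B=7471947714383 -> Weierstrass 123538379670032,19482768292554 via alpha=100765004380039,beta=60134508168964.
Build f_{139,P'} and f_{139,Q'} via the 8-bit ladder of 139=10001011_2; evaluate at shifted divisors; quotient in F_{164170417762229^6}.
f_P(D_Q)/f_Q(D_P) = 72635632992072 + 51793915304587*t + 113888480488366*t^2 + 133711783970555*t^3 + 105154688568726*t^4 + 89828106085050*t^5.
Hence e(P,Q) = 106409171567212 + 99110270943492*t + 97740483991635*t^2 + 10941458103061*t^3 + 45426037430215*t^4 + 8456107315830*t^5 in F_{164170417762229^6}^*.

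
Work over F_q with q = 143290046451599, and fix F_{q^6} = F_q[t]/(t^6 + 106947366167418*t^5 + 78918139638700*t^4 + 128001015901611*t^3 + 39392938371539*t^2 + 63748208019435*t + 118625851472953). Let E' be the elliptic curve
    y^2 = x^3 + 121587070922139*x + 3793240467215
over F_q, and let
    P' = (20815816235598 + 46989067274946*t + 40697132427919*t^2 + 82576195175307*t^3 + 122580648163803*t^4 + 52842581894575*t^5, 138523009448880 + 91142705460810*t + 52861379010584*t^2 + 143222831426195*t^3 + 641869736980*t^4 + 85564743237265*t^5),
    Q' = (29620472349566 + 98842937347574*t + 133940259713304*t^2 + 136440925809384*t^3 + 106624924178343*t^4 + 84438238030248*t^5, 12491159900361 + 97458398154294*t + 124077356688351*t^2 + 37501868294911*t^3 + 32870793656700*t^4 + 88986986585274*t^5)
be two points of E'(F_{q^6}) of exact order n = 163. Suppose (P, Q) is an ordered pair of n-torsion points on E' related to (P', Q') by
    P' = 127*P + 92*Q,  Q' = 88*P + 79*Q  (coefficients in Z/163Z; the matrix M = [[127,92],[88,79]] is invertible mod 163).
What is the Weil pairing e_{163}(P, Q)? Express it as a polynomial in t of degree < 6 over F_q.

Since e_{163}(P,P)=e_{163}(Q,Q)=1 and e_{163}(Q,P)=e_{163}(P,Q)^{-1}, expanding e_{163}(127*P + 92*Q,88*P + 79*Q) leaves e(P,Q)^det(M).
det M = 127*79 - 92*88 = 1937 = 144 (mod 163); 144^{-1} = 60 (mod 163).
n = 163 = (10100011)_2 (8 bits, wt 4); accumulate f_{163,P'}(Q'+S)/f_{163,P'}(S) along the 7-step ladder.
So e_{163}(P',Q') = 92164707401688 + 140700031839504*t + 120351148113315*t^2 + 76003920598242*t^3 + 24368358934878*t^4 + 62981524846848*t^5.
Hence e(P,Q) = 30847080423414 + 92572066457892*t + 135425390607133*t^2 + 44504963131606*t^3 + 136131003470556*t^4 + 30218935754840*t^5 in F_{143290046451599^6}^*.

30847080423414 + 92572066457892*t + 135425390607133*t^2 + 44504963131606*t^3 + 136131003470556*t^4 + 30218935754840*t^5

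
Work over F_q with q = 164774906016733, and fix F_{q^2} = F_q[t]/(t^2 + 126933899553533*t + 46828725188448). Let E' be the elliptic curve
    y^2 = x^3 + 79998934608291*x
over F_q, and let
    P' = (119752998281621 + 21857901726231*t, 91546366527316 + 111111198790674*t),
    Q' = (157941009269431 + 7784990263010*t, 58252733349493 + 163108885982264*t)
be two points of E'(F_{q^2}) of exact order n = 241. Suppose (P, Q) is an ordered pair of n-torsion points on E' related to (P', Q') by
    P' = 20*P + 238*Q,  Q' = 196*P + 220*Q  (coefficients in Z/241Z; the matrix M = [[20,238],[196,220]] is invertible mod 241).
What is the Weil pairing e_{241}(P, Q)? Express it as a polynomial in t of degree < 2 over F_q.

153443288903047 + 25660567377807*t

Under M = [[20,238],[196,220]] in GL_2(Z/241), e_{241}(P',Q') = e_{241}(P,Q)^(20*220-238*196 mod 241).
det M = 20*220 - 238*196 = -42248 = 168 (mod 241); 168^{-1} = 33 (mod 241).
n = 241 = (11110001)_2 (8 bits, wt 5); accumulate f_{241,P'}(Q'+S)/f_{241,P'}(S) along the 7-step ladder.
So e_{241}(P',Q') = 124108728392922 + 126295836916223*t.
Raise to 33: e(P,Q) = 153443288903047 + 25660567377807*t in mu_{241}.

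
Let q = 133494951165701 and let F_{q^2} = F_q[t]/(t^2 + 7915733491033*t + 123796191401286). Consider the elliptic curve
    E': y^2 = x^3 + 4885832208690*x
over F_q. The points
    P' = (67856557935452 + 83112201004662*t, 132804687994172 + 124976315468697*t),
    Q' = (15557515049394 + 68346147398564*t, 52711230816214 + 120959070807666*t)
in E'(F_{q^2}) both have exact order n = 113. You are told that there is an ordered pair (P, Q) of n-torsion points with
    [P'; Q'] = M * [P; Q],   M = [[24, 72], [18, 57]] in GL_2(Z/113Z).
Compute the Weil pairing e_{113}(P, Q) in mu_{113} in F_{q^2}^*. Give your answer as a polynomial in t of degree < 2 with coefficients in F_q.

77676446190347 + 49202174298970*t

e_{113}(aP+bQ,cP+dQ) = e_{113}(P,Q)^(ad-bc); with (a,b,c,d)=(24,72,18,57) this gives the det-113 law.
24*57 - 72*18 = 72; reduced mod 113: det = 72, inverse 11.
Miller loop for e_{113} over F_{133494951165701^2}: bits of 113 = 1110001; 6 double steps + 3 add steps, l/v at each.
f_P(D_Q)/f_Q(D_P) = 82255769147358 + 85045274655726*t.
e_{113}(P,Q) = (82255769147358 + 85045274655726*t)^{11} = 77676446190347 + 49202174298970*t.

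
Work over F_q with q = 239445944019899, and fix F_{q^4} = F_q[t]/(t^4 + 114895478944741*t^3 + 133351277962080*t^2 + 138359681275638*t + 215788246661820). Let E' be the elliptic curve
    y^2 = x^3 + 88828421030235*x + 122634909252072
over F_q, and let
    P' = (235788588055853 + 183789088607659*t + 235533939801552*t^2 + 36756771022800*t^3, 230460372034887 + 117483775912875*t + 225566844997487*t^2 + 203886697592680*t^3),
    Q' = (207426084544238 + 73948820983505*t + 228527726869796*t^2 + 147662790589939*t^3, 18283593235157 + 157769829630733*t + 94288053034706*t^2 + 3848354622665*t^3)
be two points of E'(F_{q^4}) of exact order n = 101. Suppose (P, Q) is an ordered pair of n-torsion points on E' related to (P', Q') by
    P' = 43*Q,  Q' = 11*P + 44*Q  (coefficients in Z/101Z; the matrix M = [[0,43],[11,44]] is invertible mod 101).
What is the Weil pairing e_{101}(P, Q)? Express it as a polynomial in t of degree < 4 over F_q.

162467695020613 + 162888749978960*t + 43451669848346*t^2 + 92681319036736*t^3

e_{101}(aP+bQ,cP+dQ) = e_{101}(P,Q)^(ad-bc); with (a,b,c,d)=(0,43,11,44) this gives the det-101 law.
det(M) mod 101 = 32; its inverse in (Z/101)^* is 60 (check: 32*60 mod 101 = 1).
Double-and-add over 1100101: 7-1 doublings, 4-1 additions; each step l_{T,T}/v_{2T} or l_{T,P'}/v at Q'+S for random S.
f_P(D_Q)/f_Q(D_P) = 224347407921568 + 24063935684622*t + 107892832235296*t^2 + 224649810123190*t^3.
Raise to 60: e(P,Q) = 162467695020613 + 162888749978960*t + 43451669848346*t^2 + 92681319036736*t^3 in mu_{101}.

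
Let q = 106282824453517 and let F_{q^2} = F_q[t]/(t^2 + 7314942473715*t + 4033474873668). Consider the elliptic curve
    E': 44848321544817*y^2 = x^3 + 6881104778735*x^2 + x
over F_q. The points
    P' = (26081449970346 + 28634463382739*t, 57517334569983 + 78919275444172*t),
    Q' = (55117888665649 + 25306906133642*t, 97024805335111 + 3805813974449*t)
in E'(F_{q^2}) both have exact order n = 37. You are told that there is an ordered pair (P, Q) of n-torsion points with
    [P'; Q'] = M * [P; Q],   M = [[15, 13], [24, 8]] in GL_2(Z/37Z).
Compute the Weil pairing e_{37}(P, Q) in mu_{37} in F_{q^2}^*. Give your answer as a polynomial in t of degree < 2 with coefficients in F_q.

Under M = [[15,13],[24,8]] in GL_2(Z/37), e_{37}(P',Q') = e_{37}(P,Q)^(15*8-13*24 mod 37).
Hence e(P,Q) = e(P',Q')^{21} where 21 = 30^{-1} mod 37.
(x,y)|->(15050923117917x+95179704672796,15050923117917y) sends E' to y^2=x^3+91593825528210.
Run Miller on y^2=x^3+91593825528210 over F_{106282824453517}: ladder 100101 (6 bits); e = f_P(D_Q)/f_Q(D_P).
Miller gives e_{37}(P',Q') = 74077495973586 + 20828188965070*t in F_{106282824453517^2}.
(74077495973586 + 20828188965070*t)^{21} mod (106282824453517,f) = 36173065298763 + 61609092035702*t.

36173065298763 + 61609092035702*t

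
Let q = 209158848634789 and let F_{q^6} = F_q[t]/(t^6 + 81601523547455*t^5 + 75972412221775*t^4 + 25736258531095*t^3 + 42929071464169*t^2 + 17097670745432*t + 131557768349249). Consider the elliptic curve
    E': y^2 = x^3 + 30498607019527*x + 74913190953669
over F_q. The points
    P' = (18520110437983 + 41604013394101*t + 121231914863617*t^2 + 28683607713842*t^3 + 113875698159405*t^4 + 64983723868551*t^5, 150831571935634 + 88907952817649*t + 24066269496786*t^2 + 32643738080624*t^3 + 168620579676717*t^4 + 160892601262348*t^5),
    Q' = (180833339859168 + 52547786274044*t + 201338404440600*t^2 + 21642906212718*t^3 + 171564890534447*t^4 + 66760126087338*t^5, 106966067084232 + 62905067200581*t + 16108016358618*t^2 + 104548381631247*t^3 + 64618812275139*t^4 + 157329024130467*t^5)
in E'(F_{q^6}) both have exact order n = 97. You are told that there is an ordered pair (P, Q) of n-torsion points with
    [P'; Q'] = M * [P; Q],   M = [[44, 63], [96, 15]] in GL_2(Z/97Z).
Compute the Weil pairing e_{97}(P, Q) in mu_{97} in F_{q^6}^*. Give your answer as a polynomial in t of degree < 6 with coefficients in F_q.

Since e_{97}(P,P)=e_{97}(Q,Q)=1 and e_{97}(Q,P)=e_{97}(P,Q)^{-1}, expanding e_{97}(44*P + 63*Q,96*P + 15*Q) leaves e(P,Q)^det(M).
Inverting 44 mod 97: 86. Thus e_{97}(P,Q) = e(P',Q')^{86}.
7-bit Miller (1100001) on E'/F_{209158848634789} with a'=30498607019527, b'=74913190953669: accumulate tangent/chord ratios at Q'+S and P'+S'.
So e_{97}(P',Q') = 39757023989815 + 132809557413438*t + 112457251539201*t^2 + 126660548639157*t^3 + 130296656387536*t^4 + 85252479442833*t^5.
(39757023989815 + 132809557413438*t + 112457251539201*t^2 + 126660548639157*t^3 + 130296656387536*t^4 + 85252479442833*t^5)^{86} mod (209158848634789,f) = 49763928835734 + 49913216887628*t + 160577218156983*t^2 + 180058550142712*t^3 + 101348194114088*t^4 + 168811639639146*t^5.

49763928835734 + 49913216887628*t + 160577218156983*t^2 + 180058550142712*t^3 + 101348194114088*t^4 + 168811639639146*t^5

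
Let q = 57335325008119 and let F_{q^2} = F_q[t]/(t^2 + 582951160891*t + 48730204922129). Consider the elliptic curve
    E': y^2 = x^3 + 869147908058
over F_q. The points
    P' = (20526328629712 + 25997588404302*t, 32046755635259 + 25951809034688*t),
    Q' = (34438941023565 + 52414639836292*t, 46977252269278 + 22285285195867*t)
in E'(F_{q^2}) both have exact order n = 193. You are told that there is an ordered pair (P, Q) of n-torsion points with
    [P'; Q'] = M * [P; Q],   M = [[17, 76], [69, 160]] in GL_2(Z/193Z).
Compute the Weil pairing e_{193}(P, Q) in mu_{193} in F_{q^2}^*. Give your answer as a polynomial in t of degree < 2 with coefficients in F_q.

Under M = [[17,76],[69,160]] in GL_2(Z/193), e_{193}(P',Q') = e_{193}(P,Q)^(17*160-76*69 mod 193).
det(M) mod 193 = 178; its inverse in (Z/193)^* is 90 (check: 178*90 mod 193 = 1).
Miller loop for e_{193} over F_{57335325008119^2}: bits of 193 = 11000001; 7 double steps + 2 add steps, l/v at each.
Miller gives e_{193}(P',Q') = 24958981244460 + 6126957556934*t in F_{57335325008119^2}.
e_{193}(P,Q) = (24958981244460 + 6126957556934*t)^{90} = 17899724044944 + 46840073112452*t.

17899724044944 + 46840073112452*t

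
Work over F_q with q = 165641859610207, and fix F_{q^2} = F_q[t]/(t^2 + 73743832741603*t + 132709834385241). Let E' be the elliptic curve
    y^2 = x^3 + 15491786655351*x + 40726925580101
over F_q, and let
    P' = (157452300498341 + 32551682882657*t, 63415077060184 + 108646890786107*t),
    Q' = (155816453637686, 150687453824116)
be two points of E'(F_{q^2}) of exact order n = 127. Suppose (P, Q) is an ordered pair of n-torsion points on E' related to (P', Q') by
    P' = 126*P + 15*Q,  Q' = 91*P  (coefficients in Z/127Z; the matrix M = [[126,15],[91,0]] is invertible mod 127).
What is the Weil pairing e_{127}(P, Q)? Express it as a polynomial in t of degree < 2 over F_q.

153828121826233 + 125566963462365*t

e_{127} is bilinear + alternating on E[127], so e_{127}(126*P + 15*Q, 91*P) = e_{127}(P,Q)^(126*0-15*91).
So e_{127}(P,Q) = e_{127}(P',Q')^{4}, since 32*4 = 1 mod 127.
Miller loop for e_{127} over F_{165641859610207^2}: bits of 127 = 1111111; 6 double steps + 6 add steps, l/v at each.
e_{127}(P',Q') = 95133247423130 + 39488562361415*t.
Thus e_{127}(P,Q) = 153828121826233 + 125566963462365*t.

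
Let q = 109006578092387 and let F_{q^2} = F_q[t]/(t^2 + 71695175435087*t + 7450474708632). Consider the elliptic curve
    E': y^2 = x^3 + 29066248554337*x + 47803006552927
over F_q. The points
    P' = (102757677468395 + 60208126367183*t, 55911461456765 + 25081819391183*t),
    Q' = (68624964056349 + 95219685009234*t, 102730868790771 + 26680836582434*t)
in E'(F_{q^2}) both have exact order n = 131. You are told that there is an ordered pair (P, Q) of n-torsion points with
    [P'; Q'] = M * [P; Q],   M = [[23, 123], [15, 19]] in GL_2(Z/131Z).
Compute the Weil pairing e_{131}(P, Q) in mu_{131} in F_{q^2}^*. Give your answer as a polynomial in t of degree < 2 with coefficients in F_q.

77626102573877 + 26968994812849*t

Under M = [[23,123],[15,19]] in GL_2(Z/131), e_{131}(P',Q') = e_{131}(P,Q)^(23*19-123*15 mod 131).
So e_{131}(P,Q) = e_{131}(P',Q')^{4}, since 33*4 = 1 mod 131.
n = 131 = (10000011)_2 (8 bits, wt 3); accumulate f_{131,P'}(Q'+S)/f_{131,P'}(S) along the 7-step ladder.
Result: e(P',Q') = 94725340319704 + 97325835707049*t.
Hence e(P,Q) = 77626102573877 + 26968994812849*t in F_{109006578092387^2}^*.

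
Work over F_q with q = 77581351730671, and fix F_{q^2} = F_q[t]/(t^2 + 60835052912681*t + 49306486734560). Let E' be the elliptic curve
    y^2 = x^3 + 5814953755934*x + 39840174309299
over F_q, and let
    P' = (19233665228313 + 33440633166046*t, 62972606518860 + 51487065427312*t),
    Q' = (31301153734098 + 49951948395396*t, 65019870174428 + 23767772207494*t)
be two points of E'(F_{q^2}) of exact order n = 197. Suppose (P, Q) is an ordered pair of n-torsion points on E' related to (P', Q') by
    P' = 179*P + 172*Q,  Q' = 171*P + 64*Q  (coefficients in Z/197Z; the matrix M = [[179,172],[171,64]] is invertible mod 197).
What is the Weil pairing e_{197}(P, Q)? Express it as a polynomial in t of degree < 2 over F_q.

50775487835126 + 54935172423974*t

Since e_{197}(P,P)=e_{197}(Q,Q)=1 and e_{197}(Q,P)=e_{197}(P,Q)^{-1}, expanding e_{197}(179*P + 172*Q,171*P + 64*Q) leaves e(P,Q)^det(M).
So e_{197}(P,Q) = e_{197}(P',Q')^{163}, since 168*163 = 1 mod 197.
Build f_{197,P'} and f_{197,Q'} via the 8-bit ladder of 197=11000101_2; evaluate at shifted divisors; quotient in F_{77581351730671^2}.
Miller gives e_{197}(P',Q') = 1989279426918 + 25973123768919*t in F_{77581351730671^2}.
Thus e_{197}(P,Q) = 50775487835126 + 54935172423974*t.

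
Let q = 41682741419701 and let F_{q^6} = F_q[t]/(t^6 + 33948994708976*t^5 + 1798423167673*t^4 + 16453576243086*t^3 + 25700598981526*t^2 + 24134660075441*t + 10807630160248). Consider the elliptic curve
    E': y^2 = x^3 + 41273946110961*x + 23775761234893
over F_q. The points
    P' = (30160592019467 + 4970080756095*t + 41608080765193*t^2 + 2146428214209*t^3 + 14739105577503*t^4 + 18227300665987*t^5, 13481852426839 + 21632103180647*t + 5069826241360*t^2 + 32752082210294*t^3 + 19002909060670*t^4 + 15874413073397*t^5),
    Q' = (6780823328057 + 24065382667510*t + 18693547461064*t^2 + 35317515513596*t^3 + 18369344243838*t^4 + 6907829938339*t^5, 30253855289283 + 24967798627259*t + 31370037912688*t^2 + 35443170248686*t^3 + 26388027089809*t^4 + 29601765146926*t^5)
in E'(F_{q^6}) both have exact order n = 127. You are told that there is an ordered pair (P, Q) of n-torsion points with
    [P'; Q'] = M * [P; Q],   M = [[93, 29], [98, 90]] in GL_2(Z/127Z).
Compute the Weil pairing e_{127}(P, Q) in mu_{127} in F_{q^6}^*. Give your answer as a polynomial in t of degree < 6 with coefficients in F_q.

34619058658094 + 34605015244772*t + 36152073364494*t^2 + 19040377308711*t^3 + 313132927484*t^4 + 32910682394472*t^5

The 127-Weil pairing on E[127] over F_{41682741419701} is alternating-bilinear: e_{127}(P',Q') = e_{127}(P,Q)^det(M).
Hence e(P,Q) = e(P',Q')^{91} where 91 = 67^{-1} mod 127.
Build f_{127,P'} and f_{127,Q'} via the 7-bit ladder of 127=1111111_2; evaluate at shifted divisors; quotient in F_{41682741419701^6}.
e_{127}(P',Q') = 22655945870326 + 10792610855441*t + 5267653644923*t^2 + 37581199213978*t^3 + 14603681429469*t^4 + 34892303714328*t^5.
Finally e_{127}(P,Q) = 34619058658094 + 34605015244772*t + 36152073364494*t^2 + 19040377308711*t^3 + 313132927484*t^4 + 32910682394472*t^5.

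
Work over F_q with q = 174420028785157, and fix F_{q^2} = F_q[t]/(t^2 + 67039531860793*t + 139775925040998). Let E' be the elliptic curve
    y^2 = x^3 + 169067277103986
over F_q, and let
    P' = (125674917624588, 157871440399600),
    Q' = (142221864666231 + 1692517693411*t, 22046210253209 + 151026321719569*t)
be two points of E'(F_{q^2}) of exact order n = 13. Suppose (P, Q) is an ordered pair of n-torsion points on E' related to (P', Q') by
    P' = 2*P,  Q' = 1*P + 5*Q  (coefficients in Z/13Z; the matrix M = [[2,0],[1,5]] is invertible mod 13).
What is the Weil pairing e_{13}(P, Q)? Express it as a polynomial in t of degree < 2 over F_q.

23123816164577 + 86577960391859*t

Alternating bilinearity on E[13] (values in mu_{13} in F_{174420028785157^2}) gives e(P',Q') = e(P,Q)^det(M).
Hence e(P,Q) = e(P',Q')^{4} where 4 = 10^{-1} mod 13.
4-bit Miller (1101) on E'/F_{174420028785157} with a'=0, b'=169067277103986: accumulate tangent/chord ratios at Q'+S and P'+S'.
f_P(D_Q)/f_Q(D_P) = 131866021972370 + 57297267607262*t.
Hence e(P,Q) = 23123816164577 + 86577960391859*t in F_{174420028785157^2}^*.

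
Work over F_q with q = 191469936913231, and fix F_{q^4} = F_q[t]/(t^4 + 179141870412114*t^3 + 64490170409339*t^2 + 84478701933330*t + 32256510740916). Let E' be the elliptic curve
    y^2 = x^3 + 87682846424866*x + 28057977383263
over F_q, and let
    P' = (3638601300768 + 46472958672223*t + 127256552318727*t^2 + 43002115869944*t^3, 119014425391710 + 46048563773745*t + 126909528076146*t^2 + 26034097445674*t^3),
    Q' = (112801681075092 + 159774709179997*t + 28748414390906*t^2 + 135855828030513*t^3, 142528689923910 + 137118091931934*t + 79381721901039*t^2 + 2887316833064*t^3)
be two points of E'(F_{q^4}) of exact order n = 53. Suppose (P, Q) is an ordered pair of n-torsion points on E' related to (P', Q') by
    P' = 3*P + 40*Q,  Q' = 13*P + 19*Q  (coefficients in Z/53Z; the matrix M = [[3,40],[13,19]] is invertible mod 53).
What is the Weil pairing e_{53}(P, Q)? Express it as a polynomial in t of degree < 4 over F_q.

Since e_{53}(P,P)=e_{53}(Q,Q)=1 and e_{53}(Q,P)=e_{53}(P,Q)^{-1}, expanding e_{53}(3*P + 40*Q,13*P + 19*Q) leaves e(P,Q)^det(M).
det(M) mod 53 = 14; its inverse in (Z/53)^* is 19 (check: 14*19 mod 53 = 1).
Double-and-add over 110101: 6-1 doublings, 4-1 additions; each step l_{T,T}/v_{2T} or l_{T,P'}/v at Q'+S for random S.
Miller gives e_{53}(P',Q') = 158953321038474 + 55856921993461*t + 70067235831774*t^2 + 132567395464189*t^3 in F_{191469936913231^4}.
Hence e(P,Q) = 180095165954005 + 43787117838154*t + 98886458795252*t^2 + 60624923926859*t^3 in F_{191469936913231^4}^*.

180095165954005 + 43787117838154*t + 98886458795252*t^2 + 60624923926859*t^3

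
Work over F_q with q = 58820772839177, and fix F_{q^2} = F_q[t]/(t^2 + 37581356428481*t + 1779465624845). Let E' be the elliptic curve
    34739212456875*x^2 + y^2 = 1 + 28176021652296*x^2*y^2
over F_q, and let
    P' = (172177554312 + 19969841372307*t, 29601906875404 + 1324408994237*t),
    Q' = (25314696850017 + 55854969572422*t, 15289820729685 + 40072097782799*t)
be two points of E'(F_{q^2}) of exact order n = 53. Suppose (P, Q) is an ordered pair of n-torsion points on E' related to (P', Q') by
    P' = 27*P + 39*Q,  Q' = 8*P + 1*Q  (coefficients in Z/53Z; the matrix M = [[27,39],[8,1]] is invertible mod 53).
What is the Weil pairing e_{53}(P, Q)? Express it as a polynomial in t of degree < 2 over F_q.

e_{53}(aP+bQ,cP+dQ) = e_{53}(P,Q)^(ad-bc); with (a,b,c,d)=(27,39,8,1) this gives the det-53 law.
det(M) mod 53 = 33; its inverse in (Z/53)^* is 45 (check: 33*45 mod 53 = 1).
Map (x,y)_Ed via u=(1+y)/(1-y), v=(1+y)/((1-y)x) to Montgomery A=23639132043246,B=46439957876212; then to (a',b')=(23964967077686,0).
Miller loop for e_{53} over F_{58820772839177^2}: bits of 53 = 110101; 5 double steps + 3 add steps, l/v at each.
So e_{53}(P',Q') = 43864235083931 + 51167239172778*t.
Thus e_{53}(P,Q) = 12571656020699 + 15093703289793*t.

12571656020699 + 15093703289793*t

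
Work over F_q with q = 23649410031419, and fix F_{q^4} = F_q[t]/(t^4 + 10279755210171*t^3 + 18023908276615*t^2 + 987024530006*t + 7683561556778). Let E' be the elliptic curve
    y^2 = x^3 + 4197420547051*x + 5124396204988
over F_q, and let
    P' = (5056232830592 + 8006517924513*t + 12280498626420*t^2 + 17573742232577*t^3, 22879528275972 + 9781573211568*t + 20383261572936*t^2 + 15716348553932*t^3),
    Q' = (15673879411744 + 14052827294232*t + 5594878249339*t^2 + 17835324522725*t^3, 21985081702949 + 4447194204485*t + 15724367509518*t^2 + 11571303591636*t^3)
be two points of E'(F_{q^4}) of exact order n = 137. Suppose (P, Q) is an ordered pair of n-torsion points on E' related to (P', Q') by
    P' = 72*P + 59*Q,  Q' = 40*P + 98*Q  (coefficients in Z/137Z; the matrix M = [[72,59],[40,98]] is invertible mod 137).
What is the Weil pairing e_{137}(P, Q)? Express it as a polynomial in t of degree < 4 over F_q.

The 137-Weil pairing on E[137] over F_{23649410031419} is alternating-bilinear: e_{137}(P',Q') = e_{137}(P,Q)^det(M).
Inverting 38 mod 137: 119. Thus e_{137}(P,Q) = e(P',Q')^{119}.
8-bit Miller (10001001) on E'/F_{23649410031419} with a'=4197420547051, b'=5124396204988: accumulate tangent/chord ratios at Q'+S and P'+S'.
e_{137}(P',Q') = 17132362466980 + 7888193785280*t + 20867417005811*t^2 + 3805364604252*t^3.
e_{137}(P,Q) = (17132362466980 + 7888193785280*t + 20867417005811*t^2 + 3805364604252*t^3)^{119} = 20303739446757 + 10179072351767*t + 10442907650703*t^2 + 16698380063316*t^3.

20303739446757 + 10179072351767*t + 10442907650703*t^2 + 16698380063316*t^3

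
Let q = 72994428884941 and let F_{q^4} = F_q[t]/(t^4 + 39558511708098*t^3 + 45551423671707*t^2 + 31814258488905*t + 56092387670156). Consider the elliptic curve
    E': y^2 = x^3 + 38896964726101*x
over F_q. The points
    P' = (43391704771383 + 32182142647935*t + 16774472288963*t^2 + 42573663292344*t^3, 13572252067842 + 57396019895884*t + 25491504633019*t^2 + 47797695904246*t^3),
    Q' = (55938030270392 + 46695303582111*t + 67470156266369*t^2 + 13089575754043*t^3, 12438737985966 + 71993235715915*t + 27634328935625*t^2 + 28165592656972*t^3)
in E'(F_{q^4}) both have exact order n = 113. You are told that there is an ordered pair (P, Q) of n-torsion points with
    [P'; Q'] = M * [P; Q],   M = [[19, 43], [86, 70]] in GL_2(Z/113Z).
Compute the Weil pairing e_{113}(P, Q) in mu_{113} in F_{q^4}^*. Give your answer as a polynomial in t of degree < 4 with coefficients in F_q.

The 113-Weil pairing on E[113] over F_{72994428884941} is alternating-bilinear: e_{113}(P',Q') = e_{113}(P,Q)^det(M).
Inverting 5 mod 113: 68. Thus e_{113}(P,Q) = e(P',Q')^{68}.
Build f_{113,P'} and f_{113,Q'} via the 7-bit ladder of 113=1110001_2; evaluate at shifted divisors; quotient in F_{72994428884941^4}.
f_P(D_Q)/f_Q(D_P) = 44714638875743 + 42672317307465*t + 69223852001392*t^2 + 49948413217860*t^3.
Raise to 68: e(P,Q) = 3948778255289 + 58559695912973*t + 40467516021586*t^2 + 21694457398714*t^3 in mu_{113}.

3948778255289 + 58559695912973*t + 40467516021586*t^2 + 21694457398714*t^3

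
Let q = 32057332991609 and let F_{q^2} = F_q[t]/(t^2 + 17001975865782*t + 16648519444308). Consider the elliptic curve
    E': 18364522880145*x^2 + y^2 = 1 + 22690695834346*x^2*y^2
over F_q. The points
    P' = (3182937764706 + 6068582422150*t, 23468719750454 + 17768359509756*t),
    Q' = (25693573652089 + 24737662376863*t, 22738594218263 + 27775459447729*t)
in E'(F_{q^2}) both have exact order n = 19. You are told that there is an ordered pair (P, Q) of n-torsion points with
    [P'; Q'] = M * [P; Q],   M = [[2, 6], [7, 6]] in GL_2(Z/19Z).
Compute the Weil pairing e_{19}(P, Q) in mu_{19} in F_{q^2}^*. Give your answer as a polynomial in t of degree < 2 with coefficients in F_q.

Alternating bilinearity on E[19] (values in mu_{19} in F_{32057332991609^2}) gives e(P',Q') = e(P,Q)^det(M).
2*6 - 6*7 = -30; reduced mod 19: det = 8, inverse 12.
Edwards->Montgomery: u=(1+y)/(1-y), v=u/x -> 14486113895997v^2=u^3+20105118825923u^2+u; then x_W=6932790009352u+12185425284350: y^2=x^3+25514014089204*x+8116760119038.
Build f_{19,P'} and f_{19,Q'} via the 5-bit ladder of 19=10011_2; evaluate at shifted divisors; quotient in F_{32057332991609^2}.
The quotient is 15490240890368 + 29622544712942*t.
e_{19}(P,Q) = (15490240890368 + 29622544712942*t)^{12} = 19902277182562 + 24178014157059*t.

19902277182562 + 24178014157059*t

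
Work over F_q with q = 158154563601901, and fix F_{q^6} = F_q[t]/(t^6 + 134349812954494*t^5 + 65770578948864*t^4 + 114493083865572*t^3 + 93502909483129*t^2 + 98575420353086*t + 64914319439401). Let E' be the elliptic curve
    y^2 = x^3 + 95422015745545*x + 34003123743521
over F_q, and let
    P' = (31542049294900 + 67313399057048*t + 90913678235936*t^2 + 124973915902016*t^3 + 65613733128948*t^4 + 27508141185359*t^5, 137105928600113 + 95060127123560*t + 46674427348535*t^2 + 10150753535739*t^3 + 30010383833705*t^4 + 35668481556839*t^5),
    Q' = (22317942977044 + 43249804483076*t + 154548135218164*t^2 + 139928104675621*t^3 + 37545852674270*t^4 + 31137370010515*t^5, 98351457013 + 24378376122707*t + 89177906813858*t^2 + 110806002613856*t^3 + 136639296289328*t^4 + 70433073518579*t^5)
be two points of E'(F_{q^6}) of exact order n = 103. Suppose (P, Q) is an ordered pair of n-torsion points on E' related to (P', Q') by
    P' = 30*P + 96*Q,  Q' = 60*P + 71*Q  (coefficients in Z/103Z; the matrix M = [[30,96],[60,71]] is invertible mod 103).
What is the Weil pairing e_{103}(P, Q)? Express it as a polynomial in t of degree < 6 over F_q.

Alternating bilinearity on E[103] (values in mu_{103} in F_{158154563601901^6}) gives e(P',Q') = e(P,Q)^det(M).
30*71 - 96*60 = -3630; reduced mod 103: det = 78, inverse 70.
7-bit Miller (1100111) on E'/F_{158154563601901} with a'=95422015745545, b'=34003123743521: accumulate tangent/chord ratios at Q'+S and P'+S'.
Result: e(P',Q') = 90779126203202 + 145110604200309*t + 104783103698921*t^2 + 111688013753390*t^3 + 22044057778843*t^4 + 79914183405433*t^5.
Thus e_{103}(P,Q) = 102491647389442 + 25928342825461*t + 86481168493198*t^2 + 17747895848661*t^3 + 99523676441626*t^4 + 149446944996485*t^5.

102491647389442 + 25928342825461*t + 86481168493198*t^2 + 17747895848661*t^3 + 99523676441626*t^4 + 149446944996485*t^5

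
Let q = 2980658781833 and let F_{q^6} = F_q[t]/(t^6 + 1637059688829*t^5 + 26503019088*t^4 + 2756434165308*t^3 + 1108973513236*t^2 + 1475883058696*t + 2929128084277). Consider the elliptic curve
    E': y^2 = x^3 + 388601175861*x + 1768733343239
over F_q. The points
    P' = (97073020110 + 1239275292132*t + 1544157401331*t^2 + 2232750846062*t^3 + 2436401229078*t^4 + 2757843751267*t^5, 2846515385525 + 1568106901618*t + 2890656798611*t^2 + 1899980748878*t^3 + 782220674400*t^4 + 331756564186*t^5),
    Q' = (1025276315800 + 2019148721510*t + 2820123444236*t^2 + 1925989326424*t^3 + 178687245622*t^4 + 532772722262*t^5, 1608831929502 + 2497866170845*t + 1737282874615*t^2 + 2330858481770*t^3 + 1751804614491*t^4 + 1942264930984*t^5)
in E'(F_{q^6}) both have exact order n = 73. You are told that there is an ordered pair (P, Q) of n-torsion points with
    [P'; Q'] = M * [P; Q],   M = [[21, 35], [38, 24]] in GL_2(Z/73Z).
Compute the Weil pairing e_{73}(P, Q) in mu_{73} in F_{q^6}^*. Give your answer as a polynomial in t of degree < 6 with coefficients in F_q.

2218555937674 + 1079734661037*t + 358979277659*t^2 + 1632502279356*t^3 + 183034535767*t^4 + 1035378254835*t^5

e_{73}(aP+bQ,cP+dQ) = e_{73}(P,Q)^(ad-bc); with (a,b,c,d)=(21,35,38,24) this gives the det-73 law.
Hence e(P,Q) = e(P',Q')^{19} where 19 = 50^{-1} mod 73.
Run Miller on y^2=x^3+388601175861*x+1768733343239 over F_{2980658781833}: ladder 1001001 (7 bits); e = f_P(D_Q)/f_Q(D_P).
Result: e(P',Q') = 1215073001882 + 182553449588*t + 1606376106811*t^2 + 1735895008145*t^3 + 2879582789865*t^4 + 2450882451440*t^5.
Raise to 19: e(P,Q) = 2218555937674 + 1079734661037*t + 358979277659*t^2 + 1632502279356*t^3 + 183034535767*t^4 + 1035378254835*t^5 in mu_{73}.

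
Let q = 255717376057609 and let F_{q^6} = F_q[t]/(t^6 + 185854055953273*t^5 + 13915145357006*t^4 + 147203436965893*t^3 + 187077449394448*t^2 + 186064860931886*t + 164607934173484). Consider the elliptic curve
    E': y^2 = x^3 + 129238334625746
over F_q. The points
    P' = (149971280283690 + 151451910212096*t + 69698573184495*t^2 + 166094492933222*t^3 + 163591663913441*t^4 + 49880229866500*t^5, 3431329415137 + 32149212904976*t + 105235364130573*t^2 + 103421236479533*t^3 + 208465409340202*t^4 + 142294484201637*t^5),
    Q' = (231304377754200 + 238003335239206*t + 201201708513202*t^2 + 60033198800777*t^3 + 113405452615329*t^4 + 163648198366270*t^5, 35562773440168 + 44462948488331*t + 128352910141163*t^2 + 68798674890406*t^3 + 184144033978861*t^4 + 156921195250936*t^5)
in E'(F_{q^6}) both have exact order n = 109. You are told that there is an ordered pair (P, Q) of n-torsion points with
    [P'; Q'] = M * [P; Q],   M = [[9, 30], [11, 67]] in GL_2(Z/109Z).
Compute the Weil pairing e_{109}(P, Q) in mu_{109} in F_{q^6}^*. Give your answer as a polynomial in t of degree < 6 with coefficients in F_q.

Alternating bilinearity on E[109] (values in mu_{109} in F_{255717376057609^6}) gives e(P',Q') = e(P,Q)^det(M).
det M = 9*67 - 30*11 = 273 = 55 (mod 109); 55^{-1} = 2 (mod 109).
n = 109 = (1101101)_2 (7 bits, wt 5); accumulate f_{109,P'}(Q'+S)/f_{109,P'}(S) along the 6-step ladder.
f_P(D_Q)/f_Q(D_P) = 233326628938582 + 211320256582772*t + 146327250673698*t^2 + 230089378597588*t^3 + 65287393598619*t^4 + 215296209196486*t^5.
Thus e_{109}(P,Q) = 221371902854586 + 155553192177492*t + 164371599357984*t^2 + 198061177580080*t^3 + 228827322961341*t^4 + 121975412977879*t^5.

221371902854586 + 155553192177492*t + 164371599357984*t^2 + 198061177580080*t^3 + 228827322961341*t^4 + 121975412977879*t^5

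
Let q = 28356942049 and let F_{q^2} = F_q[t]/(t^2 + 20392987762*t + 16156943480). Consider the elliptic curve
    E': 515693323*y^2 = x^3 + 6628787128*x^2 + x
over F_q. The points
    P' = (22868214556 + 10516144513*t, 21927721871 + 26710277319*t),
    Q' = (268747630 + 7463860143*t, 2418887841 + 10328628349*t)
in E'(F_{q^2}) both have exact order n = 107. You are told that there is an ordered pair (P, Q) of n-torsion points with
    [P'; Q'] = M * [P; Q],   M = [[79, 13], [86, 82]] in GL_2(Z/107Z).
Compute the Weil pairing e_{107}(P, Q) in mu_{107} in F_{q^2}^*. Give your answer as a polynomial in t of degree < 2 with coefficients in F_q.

9860676983 + 20202276317*t

Alternating bilinearity on E[107] (values in mu_{107} in F_{28356942049^2}) gives e(P',Q') = e(P,Q)^det(M).
Inverting 10 mod 107: 75. Thus e_{107}(P,Q) = e(P',Q')^{75}.
Set x_W=8492819669*u+26771110959, y_W=8492819669*v; then E': y_W^2=x_W^3+27849789723*x_W+7349101774.
7-bit Miller (1101011) on E'/F_{28356942049} with a'=27849789723, b'=7349101774: accumulate tangent/chord ratios at Q'+S and P'+S'.
Result: e(P',Q') = 9777900936 + 21165216101*t.
Thus e_{107}(P,Q) = 9860676983 + 20202276317*t.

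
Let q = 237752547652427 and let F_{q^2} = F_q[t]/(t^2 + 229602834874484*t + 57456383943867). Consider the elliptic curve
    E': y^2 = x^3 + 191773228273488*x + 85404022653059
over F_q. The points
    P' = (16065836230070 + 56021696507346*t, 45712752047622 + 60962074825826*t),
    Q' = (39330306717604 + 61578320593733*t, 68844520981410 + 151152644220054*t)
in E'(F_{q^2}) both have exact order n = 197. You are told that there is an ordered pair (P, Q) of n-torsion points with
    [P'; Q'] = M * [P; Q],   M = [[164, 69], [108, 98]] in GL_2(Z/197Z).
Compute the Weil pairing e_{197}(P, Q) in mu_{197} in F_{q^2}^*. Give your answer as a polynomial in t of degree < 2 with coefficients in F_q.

Alternating bilinearity on E[197] (values in mu_{197} in F_{237752547652427^2}) gives e(P',Q') = e(P,Q)^det(M).
det(M) mod 197 = 149; its inverse in (Z/197)^* is 119 (check: 149*119 mod 197 = 1).
n = 197 = (11000101)_2 (8 bits, wt 4); accumulate f_{197,P'}(Q'+S)/f_{197,P'}(S) along the 7-step ladder.
So e_{197}(P',Q') = 156892679105495 + 12714755135429*t.
e_{197}(P,Q) = (156892679105495 + 12714755135429*t)^{119} = 174861920554523 + 218965674838336*t.

174861920554523 + 218965674838336*t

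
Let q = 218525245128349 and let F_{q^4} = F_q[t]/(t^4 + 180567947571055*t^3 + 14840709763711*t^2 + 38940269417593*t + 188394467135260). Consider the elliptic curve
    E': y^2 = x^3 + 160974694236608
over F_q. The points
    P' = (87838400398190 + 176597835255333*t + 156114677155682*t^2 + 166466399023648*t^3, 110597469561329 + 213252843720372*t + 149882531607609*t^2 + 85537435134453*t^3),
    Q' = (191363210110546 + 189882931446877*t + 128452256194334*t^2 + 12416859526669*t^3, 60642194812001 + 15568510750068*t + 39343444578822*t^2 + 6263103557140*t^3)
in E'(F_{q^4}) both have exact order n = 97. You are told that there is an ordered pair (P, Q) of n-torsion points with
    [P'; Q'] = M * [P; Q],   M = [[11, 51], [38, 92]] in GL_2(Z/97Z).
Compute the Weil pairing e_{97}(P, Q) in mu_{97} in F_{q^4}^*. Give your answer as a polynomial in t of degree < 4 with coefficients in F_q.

167796430520249 + 115360758364272*t + 164691108062640*t^2 + 120806211068239*t^3

Under M = [[11,51],[38,92]] in GL_2(Z/97), e_{97}(P',Q') = e_{97}(P,Q)^(11*92-51*38 mod 97).
det(M) mod 97 = 44; its inverse in (Z/97)^* is 86 (check: 44*86 mod 97 = 1).
n = 97 = (1100001)_2 (7 bits, wt 3); accumulate f_{97,P'}(Q'+S)/f_{97,P'}(S) along the 6-step ladder.
So e_{97}(P',Q') = 150141033151745 + 95758161212268*t + 172003293246085*t^2 + 133573038293749*t^3.
Raise to 86: e(P,Q) = 167796430520249 + 115360758364272*t + 164691108062640*t^2 + 120806211068239*t^3 in mu_{97}.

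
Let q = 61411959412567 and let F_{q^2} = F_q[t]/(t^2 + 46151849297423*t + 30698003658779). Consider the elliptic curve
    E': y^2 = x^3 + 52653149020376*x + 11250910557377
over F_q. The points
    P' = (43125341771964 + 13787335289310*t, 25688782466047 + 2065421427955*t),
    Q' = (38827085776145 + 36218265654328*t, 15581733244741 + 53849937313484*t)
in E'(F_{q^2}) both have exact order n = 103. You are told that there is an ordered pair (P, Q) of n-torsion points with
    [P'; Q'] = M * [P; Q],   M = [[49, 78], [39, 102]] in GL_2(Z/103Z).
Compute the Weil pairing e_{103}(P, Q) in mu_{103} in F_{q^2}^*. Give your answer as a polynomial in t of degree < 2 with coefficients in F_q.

8731401364655 + 12434854992795*t

Since e_{103}(P,P)=e_{103}(Q,Q)=1 and e_{103}(Q,P)=e_{103}(P,Q)^{-1}, expanding e_{103}(49*P + 78*Q,39*P + 102*Q) leaves e(P,Q)^det(M).
Inverting 102 mod 103: 102. Thus e_{103}(P,Q) = e(P',Q')^{102}.
Run Miller on y^2=x^3+52653149020376*x+11250910557377 over F_{61411959412567}: ladder 1100111 (7 bits); e = f_P(D_Q)/f_Q(D_P).
The quotient is 58005736406812 + 48977104419772*t.
Raise to 102: e(P,Q) = 8731401364655 + 12434854992795*t in mu_{103}.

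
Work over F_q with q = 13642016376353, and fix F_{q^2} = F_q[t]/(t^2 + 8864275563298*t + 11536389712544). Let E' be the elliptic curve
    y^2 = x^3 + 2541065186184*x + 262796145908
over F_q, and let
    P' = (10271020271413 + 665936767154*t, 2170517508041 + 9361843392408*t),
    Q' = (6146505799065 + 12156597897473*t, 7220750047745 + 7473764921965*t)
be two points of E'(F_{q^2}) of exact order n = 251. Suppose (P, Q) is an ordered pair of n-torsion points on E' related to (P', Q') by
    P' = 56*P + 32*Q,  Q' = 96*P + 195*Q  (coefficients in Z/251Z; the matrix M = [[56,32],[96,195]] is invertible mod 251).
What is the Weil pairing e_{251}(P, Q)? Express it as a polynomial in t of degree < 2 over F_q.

13517877696178 + 7937022235886*t

Under M = [[56,32],[96,195]] in GL_2(Z/251), e_{251}(P',Q') = e_{251}(P,Q)^(56*195-32*96 mod 251).
det(M) mod 251 = 67; its inverse in (Z/251)^* is 15 (check: 67*15 mod 251 = 1).
Double-and-add over 11111011: 8-1 doublings, 7-1 additions; each step l_{T,T}/v_{2T} or l_{T,P'}/v at Q'+S for random S.
Miller gives e_{251}(P',Q') = 5685264606032 + 10409724522407*t in F_{13642016376353^2}.
(5685264606032 + 10409724522407*t)^{15} mod (13642016376353,f) = 13517877696178 + 7937022235886*t.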